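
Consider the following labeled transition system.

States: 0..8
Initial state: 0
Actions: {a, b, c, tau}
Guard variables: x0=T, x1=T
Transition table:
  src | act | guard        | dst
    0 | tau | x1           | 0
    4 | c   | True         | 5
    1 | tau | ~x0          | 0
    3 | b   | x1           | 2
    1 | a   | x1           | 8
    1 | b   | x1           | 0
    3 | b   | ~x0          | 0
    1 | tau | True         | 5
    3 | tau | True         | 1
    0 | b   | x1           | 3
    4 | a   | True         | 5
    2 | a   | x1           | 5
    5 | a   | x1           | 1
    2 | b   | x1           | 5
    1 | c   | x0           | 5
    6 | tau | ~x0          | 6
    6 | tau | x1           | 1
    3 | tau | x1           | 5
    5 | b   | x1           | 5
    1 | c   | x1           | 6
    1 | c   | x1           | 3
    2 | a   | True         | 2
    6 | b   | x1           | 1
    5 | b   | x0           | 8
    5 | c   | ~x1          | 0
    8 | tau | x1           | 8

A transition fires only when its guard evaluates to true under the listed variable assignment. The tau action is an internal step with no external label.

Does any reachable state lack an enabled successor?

Answer: DEADLOCK-FREE

Analysis:
Reach set: {0,1,2,3,5,6,8}
  0: b→3  tau→0  [2 exit(s)]
  1: a→8  b→0  c→3  c→5  c→6  tau→5  [6 exit(s)]
  2: a→2  a→5  b→5  [3 exit(s)]
  3: b→2  tau→1  tau→5  [3 exit(s)]
  5: a→1  b→5  b→8  [3 exit(s)]
  6: b→1  tau→1  [2 exit(s)]
  8: tau→8  [1 exit(s)]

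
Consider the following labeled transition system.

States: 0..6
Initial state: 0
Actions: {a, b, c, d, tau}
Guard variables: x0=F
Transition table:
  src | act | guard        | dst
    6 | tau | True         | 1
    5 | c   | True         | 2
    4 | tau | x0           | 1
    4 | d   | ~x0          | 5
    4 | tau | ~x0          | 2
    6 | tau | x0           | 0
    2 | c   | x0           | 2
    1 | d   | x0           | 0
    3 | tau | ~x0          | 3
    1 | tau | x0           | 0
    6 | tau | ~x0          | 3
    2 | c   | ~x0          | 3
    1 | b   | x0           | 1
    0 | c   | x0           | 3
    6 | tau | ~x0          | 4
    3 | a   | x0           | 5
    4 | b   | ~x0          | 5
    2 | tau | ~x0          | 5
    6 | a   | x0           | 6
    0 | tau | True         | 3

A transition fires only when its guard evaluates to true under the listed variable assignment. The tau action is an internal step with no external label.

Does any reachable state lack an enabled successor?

Answer: DEADLOCK-FREE

Analysis:
Reachable = {0,3}
  0: tau→3  [deg 1]
  3: tau→3  [deg 1]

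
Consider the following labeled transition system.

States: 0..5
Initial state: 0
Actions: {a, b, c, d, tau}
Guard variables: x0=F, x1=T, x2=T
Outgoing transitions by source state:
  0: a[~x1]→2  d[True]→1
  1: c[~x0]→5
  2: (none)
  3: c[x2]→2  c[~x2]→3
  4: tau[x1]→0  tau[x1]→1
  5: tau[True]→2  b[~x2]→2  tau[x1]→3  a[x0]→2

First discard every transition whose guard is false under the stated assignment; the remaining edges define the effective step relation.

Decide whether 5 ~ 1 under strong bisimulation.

Compute ~ classes (split until stable):
  round 0: {{0,1,2,3,4,5}}
  round 1: {{0},{1,3},{2},{4,5}}
  round 2: {{0},{1},{2},{3},{4},{5}}
6 equivalence class(es) (converged in 3)
[5]={5}  [1]={1}

Answer: NOT BISIMILAR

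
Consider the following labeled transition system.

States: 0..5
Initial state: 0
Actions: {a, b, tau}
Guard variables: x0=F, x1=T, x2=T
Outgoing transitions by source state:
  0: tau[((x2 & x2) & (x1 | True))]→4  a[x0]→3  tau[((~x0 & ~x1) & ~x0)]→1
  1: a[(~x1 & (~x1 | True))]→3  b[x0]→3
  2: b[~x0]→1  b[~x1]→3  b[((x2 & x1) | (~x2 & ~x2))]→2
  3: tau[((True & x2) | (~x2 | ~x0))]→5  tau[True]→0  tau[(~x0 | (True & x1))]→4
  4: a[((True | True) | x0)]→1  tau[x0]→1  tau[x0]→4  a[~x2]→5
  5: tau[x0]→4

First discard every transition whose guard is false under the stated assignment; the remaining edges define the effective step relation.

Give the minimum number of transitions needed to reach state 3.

Answer: UNREACHABLE

Working:
Breadth-first toward 3:
  Layer 0: {0}
  Layer 1: {4}
  Layer 2: {1}
3 never appears.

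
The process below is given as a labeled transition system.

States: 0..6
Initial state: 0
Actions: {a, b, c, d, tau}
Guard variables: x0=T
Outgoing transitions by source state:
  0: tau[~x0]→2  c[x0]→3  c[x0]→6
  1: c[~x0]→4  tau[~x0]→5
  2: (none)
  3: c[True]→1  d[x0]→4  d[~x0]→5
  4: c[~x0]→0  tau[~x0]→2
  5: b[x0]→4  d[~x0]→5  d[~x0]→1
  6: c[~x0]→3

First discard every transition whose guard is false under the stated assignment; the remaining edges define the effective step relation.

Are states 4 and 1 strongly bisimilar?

Answer: BISIMILAR

Working:
Compute ~ classes (split until stable):
  π0 = {{0,1,2,3,4,5,6}}
  π1 = {{0},{1,2,4,6},{3},{5}}
stable after 2 split(s): 4 block(s)
4∈{1,2,4,6}, 1∈{1,2,4,6}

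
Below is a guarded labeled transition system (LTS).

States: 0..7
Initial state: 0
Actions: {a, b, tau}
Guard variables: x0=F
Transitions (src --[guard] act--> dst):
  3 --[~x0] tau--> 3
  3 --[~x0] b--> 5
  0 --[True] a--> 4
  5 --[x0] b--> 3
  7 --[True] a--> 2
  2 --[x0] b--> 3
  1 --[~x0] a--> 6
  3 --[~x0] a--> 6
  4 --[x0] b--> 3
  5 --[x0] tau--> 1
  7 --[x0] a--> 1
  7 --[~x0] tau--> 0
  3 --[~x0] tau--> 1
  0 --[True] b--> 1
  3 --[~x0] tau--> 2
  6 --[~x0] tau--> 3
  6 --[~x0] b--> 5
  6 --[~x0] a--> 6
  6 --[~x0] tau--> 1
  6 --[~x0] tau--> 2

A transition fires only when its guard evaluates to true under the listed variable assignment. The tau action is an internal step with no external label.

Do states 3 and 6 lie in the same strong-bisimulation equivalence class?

Bisimulation quotient by refinement:
  π0 = {{0,1,2,3,4,5,6,7}}
  π1 = {{0},{1},{2,4,5},{3,6},{7}}
5 equivalence class(es) (converged in 2)
3∈{3,6}, 6∈{3,6}

Answer: BISIMILAR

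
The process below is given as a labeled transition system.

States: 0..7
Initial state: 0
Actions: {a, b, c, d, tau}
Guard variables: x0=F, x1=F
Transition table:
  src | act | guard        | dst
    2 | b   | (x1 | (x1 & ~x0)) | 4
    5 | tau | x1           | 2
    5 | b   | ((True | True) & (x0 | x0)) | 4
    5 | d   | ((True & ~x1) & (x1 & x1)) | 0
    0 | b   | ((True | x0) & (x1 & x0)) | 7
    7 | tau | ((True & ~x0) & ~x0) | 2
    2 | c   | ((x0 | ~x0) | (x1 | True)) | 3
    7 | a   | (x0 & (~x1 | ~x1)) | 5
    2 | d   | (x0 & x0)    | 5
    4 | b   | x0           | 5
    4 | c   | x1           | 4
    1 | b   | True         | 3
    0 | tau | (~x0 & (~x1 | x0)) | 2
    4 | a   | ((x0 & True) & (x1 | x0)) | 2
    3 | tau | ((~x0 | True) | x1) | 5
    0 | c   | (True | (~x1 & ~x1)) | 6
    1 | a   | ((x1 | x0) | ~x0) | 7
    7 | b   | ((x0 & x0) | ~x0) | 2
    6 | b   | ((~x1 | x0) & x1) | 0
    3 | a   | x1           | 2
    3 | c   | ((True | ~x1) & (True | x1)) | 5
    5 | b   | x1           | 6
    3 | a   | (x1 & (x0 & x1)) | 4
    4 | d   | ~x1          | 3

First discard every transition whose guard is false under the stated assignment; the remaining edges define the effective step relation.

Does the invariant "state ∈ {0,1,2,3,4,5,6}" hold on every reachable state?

Allowed set {0,1,2,3,4,5,6}
Reachable = {0,2,3,5,6}
  0: safe
  2: safe
  3: safe
  5: safe
  6: safe

Answer: INVARIANT HOLDS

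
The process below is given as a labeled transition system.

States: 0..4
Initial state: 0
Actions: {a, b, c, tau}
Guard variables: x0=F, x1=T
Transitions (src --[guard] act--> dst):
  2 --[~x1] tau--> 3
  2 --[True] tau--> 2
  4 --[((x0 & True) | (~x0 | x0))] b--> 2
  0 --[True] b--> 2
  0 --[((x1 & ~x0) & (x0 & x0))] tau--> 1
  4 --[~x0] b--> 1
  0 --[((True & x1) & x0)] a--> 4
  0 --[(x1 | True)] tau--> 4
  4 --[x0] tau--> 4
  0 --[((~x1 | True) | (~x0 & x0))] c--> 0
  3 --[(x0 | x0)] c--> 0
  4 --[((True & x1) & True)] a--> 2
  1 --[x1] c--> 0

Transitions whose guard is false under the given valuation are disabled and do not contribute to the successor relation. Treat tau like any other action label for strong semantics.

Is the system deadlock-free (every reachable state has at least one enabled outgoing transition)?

Answer: DEADLOCK-FREE

Analysis:
Reach set: {0,1,2,4}
  0: b→2  c→0  tau→4  [3 out]
  1: c→0  [1 out]
  2: tau→2  [1 out]
  4: a→2  b→1  b→2  [3 out]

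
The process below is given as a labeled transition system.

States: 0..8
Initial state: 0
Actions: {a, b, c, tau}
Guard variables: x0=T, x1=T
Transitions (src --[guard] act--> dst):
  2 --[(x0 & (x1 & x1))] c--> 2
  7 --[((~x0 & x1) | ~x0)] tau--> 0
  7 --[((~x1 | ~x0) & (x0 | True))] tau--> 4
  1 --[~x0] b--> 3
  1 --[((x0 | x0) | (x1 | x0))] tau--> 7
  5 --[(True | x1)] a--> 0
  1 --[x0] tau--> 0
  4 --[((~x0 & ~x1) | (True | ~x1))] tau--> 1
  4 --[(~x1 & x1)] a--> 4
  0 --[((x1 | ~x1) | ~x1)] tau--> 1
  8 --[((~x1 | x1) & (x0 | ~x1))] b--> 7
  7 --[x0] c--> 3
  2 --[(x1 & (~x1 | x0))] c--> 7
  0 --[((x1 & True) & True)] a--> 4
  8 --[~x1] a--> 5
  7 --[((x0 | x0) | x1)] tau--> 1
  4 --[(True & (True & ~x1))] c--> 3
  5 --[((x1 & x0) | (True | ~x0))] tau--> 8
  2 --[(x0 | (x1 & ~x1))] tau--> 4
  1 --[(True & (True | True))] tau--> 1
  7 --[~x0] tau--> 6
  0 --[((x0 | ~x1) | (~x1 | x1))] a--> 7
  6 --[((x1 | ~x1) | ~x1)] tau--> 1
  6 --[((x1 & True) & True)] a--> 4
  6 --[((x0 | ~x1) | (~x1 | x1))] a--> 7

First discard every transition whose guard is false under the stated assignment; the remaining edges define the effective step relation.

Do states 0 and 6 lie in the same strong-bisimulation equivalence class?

Refine partition for ~:
  round 0: {{0,1,2,3,4,5,6,7,8}}
  round 1: {{0,5,6},{1,4},{2,7},{3},{8}}
  round 2: {{0,6},{1},{2},{3},{4},{5},{7},{8}}
8 equivalence class(es) (converged in 3)
class of 0: {0,6}; class of 6: {0,6}

Answer: BISIMILAR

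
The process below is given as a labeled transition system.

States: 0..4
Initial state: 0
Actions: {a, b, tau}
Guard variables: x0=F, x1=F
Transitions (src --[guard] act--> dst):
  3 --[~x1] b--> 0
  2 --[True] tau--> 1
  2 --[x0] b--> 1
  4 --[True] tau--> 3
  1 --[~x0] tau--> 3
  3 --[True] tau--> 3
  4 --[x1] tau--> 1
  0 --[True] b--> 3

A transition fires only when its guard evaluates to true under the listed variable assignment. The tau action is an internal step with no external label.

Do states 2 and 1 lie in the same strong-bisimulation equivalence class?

Answer: NOT BISIMILAR

Working:
Compute ~ classes (split until stable):
  P[0] = {{0,1,2,3,4}}
  P[1] = {{0},{1,2,4},{3}}
  P[2] = {{0},{1,4},{2},{3}}
4 equivalence class(es) (converged in 3)
class of 2: {2}; class of 1: {1,4}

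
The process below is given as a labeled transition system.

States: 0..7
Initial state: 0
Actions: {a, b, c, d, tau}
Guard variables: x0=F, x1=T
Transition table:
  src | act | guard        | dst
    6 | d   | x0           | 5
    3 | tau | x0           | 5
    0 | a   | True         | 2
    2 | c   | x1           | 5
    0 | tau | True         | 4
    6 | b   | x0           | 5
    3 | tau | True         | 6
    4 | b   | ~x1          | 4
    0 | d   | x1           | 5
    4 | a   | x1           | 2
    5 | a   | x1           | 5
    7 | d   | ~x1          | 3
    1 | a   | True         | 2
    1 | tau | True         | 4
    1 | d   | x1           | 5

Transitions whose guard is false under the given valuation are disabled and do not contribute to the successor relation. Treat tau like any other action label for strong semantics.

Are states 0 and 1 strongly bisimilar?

Bisimulation quotient by refinement:
  P[0] = {{0,1,2,3,4,5,6,7}}
  P[1] = {{0,1},{2},{3},{4,5},{6,7}}
  P[2] = {{0,1},{2},{3},{4},{5},{6,7}}
6 equivalence class(es) (converged in 3)
class of 0: {0,1}; class of 1: {0,1}

Answer: BISIMILAR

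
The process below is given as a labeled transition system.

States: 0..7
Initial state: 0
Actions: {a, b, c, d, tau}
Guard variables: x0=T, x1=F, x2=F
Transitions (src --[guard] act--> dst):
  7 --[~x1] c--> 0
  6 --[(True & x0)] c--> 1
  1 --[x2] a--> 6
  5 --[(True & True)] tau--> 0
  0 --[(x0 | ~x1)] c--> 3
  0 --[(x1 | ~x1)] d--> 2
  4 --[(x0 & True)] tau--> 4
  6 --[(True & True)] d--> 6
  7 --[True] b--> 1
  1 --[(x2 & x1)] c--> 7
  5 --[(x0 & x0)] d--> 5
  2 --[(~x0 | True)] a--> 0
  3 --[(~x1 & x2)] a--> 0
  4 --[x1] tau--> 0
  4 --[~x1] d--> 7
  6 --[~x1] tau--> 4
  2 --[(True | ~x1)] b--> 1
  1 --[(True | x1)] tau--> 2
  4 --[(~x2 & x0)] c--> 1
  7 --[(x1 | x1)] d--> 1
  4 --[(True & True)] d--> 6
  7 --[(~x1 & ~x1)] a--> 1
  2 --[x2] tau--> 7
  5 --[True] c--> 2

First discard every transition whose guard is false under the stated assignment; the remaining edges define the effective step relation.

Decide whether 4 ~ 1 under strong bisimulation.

Refine partition for ~:
  round 0: {{0,1,2,3,4,5,6,7}}
  round 1: {{0},{1},{2},{3},{4,5,6},{7}}
  round 2: {{0},{1},{2},{3},{4},{5},{6},{7}}
stable after 3 split(s): 8 block(s)
class of 4: {4}; class of 1: {1}

Answer: NOT BISIMILAR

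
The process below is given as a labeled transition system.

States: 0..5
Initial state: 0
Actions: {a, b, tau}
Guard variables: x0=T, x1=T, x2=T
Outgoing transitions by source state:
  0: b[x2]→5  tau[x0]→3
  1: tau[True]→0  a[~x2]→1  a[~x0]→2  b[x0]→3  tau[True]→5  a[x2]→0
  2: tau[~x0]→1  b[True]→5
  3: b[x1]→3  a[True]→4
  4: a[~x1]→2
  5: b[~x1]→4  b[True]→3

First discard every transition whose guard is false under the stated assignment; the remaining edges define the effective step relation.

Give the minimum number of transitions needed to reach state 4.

Answer: 2

Trace:
Breadth-first toward 4:
  Layer 0: {0}
  Layer 1: {3,5}
  Layer 2: {4}
4 enters at depth 2; path tau·a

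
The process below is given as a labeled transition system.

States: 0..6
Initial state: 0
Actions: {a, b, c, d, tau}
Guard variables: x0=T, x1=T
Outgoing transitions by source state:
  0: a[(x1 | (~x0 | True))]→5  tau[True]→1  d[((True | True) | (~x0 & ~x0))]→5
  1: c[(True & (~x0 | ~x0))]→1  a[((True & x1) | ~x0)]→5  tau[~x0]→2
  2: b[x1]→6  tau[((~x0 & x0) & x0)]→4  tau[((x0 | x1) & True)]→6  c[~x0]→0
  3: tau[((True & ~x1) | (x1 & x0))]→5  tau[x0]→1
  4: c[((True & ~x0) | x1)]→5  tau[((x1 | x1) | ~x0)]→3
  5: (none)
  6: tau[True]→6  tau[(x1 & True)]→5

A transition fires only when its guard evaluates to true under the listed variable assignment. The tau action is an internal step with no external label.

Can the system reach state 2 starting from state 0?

Answer: UNREACHABLE

Analysis:
12 transition(s) survive guard evaluation.
Layer 0: {0}
Layer 1: {1,5}  now seen {0,1,5}
Reachable = {0,1,5}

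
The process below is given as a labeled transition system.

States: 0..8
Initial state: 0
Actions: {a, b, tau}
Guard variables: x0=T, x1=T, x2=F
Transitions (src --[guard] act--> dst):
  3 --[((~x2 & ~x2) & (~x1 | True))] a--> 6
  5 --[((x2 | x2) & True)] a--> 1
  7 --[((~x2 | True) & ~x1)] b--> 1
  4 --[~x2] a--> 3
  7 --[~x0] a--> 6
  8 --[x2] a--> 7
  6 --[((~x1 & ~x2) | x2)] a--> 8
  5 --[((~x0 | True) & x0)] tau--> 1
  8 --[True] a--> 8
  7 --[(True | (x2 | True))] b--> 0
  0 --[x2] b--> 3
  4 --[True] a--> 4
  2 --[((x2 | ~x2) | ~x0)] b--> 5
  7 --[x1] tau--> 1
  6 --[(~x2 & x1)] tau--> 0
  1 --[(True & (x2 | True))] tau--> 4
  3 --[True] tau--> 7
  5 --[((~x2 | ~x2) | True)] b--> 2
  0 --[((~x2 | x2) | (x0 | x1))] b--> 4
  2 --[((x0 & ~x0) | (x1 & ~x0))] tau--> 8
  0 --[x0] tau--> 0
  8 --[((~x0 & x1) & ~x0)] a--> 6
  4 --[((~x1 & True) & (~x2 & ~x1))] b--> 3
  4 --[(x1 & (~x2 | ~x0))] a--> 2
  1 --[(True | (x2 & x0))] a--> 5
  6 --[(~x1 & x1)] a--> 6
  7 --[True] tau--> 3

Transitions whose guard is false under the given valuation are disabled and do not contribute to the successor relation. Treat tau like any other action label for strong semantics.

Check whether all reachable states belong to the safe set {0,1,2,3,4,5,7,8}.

Answer: INVARIANT VIOLATED at state 6

Trace:
Inv-set: {0,1,2,3,4,5,7,8}
Reach set: {0,1,2,3,4,5,6,7}
  0: safe
  1: safe
  2: safe
  3: safe
  4: safe
  5: safe
  6: ✗ unsafe
  7: safe
witness against invariant: b·a·a → 6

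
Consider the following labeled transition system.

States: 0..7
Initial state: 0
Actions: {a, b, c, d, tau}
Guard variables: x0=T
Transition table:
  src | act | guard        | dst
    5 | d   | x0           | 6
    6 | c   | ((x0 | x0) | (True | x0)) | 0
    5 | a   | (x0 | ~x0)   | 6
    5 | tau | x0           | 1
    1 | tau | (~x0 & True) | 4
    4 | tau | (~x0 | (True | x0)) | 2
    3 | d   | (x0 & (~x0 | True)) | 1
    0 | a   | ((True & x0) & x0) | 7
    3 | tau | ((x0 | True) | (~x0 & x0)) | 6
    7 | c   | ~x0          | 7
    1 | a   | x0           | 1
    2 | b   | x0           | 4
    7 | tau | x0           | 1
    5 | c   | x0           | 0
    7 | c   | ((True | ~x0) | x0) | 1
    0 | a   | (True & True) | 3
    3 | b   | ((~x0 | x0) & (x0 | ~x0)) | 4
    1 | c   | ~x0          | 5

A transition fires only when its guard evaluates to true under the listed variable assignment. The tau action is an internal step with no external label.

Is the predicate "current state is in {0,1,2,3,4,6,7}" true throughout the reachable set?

Inv-set: {0,1,2,3,4,6,7}
R = {0,1,2,3,4,6,7}
  0: ✓
  1: ✓
  2: ✓
  3: ✓
  4: ✓
  6: ✓
  7: ✓

Answer: INVARIANT HOLDS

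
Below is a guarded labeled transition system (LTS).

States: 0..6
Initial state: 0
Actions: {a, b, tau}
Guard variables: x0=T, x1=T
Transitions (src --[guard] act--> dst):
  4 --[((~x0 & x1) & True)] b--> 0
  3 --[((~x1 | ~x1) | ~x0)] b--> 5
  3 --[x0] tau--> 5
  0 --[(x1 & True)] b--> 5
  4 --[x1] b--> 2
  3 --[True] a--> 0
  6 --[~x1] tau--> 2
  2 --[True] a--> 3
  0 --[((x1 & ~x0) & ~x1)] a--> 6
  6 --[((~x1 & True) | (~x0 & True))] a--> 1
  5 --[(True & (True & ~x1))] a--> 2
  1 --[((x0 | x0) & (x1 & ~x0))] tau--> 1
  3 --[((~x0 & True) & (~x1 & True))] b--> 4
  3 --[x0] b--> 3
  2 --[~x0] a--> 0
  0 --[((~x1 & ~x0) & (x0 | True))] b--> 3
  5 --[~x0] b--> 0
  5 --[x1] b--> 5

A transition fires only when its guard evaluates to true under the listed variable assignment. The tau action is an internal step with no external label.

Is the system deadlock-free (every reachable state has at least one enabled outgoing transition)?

Answer: DEADLOCK-FREE

Trace:
Reachable = {0,5}
  0: b→5  [deg 1]
  5: b→5  [deg 1]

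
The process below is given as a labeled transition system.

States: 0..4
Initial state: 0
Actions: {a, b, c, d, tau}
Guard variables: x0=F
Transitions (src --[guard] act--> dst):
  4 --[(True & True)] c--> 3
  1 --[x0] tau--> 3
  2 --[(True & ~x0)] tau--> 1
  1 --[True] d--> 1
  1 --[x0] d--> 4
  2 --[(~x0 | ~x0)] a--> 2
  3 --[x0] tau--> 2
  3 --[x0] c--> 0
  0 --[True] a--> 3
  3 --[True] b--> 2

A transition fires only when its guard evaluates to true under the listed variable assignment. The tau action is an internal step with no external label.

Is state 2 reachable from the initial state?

Answer: REACHABLE

Analysis:
Guard filter leaves 6 enabled edge(s).
depth 0: {0}
depth 1: {3}  cumulative {0,3}
depth 2: {2}  cumulative {0,2,3}
depth 3: {1}  cumulative {0,1,2,3}
Reach set: {0,1,2,3}
witness 2: a·b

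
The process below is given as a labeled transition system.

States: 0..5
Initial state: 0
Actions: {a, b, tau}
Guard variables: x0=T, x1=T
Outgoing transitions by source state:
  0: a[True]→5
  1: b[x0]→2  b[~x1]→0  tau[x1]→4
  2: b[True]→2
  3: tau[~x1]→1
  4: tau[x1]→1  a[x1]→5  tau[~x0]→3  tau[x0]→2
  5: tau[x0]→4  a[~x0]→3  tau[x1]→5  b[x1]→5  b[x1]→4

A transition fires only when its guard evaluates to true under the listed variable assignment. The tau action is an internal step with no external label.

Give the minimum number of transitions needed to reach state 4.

Answer: 2

Working:
BFS to 4:
  Layer 0: {0}
  Layer 1: {5}
  Layer 2: {4}
4 enters at depth 2; path a·b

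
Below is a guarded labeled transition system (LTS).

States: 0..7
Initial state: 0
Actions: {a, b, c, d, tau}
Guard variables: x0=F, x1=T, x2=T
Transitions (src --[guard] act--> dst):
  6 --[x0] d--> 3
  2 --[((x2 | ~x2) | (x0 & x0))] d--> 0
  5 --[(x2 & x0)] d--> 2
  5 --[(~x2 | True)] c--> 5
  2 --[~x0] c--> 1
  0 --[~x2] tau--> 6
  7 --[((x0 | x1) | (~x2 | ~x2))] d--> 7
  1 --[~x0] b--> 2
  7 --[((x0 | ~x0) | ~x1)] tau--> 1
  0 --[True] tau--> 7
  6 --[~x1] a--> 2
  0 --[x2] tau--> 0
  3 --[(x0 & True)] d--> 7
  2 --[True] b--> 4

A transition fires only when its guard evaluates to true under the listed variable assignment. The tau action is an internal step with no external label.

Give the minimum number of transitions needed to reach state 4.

BFS to 4:
  Layer 0: {0}
  Layer 1: {7}
  Layer 2: {1}
  Layer 3: {2}
  Layer 4: {4}
depth(4)=4, e.g. tau·tau·b·b

Answer: 4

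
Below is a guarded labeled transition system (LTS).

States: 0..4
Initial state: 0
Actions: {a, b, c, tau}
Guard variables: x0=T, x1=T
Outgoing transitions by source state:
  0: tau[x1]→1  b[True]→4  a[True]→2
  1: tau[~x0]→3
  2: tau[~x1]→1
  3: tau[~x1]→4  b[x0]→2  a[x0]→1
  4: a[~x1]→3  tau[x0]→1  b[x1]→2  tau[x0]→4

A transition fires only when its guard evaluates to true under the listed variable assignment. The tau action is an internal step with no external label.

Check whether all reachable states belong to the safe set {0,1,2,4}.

Answer: INVARIANT HOLDS

Analysis:
Inv-set: {0,1,2,4}
Reach set: {0,1,2,4}
  0: ✓
  1: ✓
  2: ✓
  4: ✓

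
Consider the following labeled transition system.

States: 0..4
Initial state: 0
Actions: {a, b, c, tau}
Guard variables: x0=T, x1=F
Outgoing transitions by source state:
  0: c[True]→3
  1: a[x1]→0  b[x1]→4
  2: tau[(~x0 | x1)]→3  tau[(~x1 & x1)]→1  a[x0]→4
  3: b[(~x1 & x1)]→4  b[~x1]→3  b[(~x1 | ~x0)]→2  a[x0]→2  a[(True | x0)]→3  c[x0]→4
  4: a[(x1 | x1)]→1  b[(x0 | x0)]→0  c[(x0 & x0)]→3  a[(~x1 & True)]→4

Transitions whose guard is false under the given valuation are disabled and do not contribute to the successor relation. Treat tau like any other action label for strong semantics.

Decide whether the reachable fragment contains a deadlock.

Answer: DEADLOCK-FREE

Analysis:
Reachable = {0,2,3,4}
  0: c→3  [1 out]
  2: a→4  [1 out]
  3: a→2  a→3  b→2  b→3  c→4  [5 out]
  4: a→4  b→0  c→3  [3 out]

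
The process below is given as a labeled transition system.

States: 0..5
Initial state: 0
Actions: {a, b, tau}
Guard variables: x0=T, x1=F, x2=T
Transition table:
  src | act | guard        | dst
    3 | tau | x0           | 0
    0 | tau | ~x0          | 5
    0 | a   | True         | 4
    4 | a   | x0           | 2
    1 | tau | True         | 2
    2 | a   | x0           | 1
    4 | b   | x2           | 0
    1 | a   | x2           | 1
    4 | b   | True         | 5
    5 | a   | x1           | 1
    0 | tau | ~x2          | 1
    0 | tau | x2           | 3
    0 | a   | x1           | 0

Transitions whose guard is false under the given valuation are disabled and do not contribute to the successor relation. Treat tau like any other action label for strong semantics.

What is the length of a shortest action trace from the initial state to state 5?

Answer: 2

Working:
Breadth-first toward 5:
  L0 = {0}
  L1 = {3,4}
  L2 = {2,5}
depth(5)=2, e.g. a·b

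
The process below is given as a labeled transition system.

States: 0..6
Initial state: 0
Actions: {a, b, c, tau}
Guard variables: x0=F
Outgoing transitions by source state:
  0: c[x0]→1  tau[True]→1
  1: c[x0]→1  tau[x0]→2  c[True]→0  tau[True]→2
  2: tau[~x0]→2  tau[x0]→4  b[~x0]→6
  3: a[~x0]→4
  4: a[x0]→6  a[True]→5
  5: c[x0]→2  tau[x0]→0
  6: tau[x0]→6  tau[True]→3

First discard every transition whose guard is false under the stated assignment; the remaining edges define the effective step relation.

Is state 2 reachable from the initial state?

Guard filter leaves 8 enabled edge(s).
Layer 0: {0}
Layer 1: {1}  now seen {0,1}
Layer 2: {2}  now seen {0,1,2}
Layer 3: {6}  now seen {0,1,2,6}
Layer 4: {3}  now seen {0,1,2,3,6}
Layer 5: {4}  now seen {0,1,2,3,4,6}
Layer 6: {5}  now seen {0,1,2,3,4,5,6}
Reach set: {0,1,2,3,4,5,6}
witness 2: tau·tau

Answer: REACHABLE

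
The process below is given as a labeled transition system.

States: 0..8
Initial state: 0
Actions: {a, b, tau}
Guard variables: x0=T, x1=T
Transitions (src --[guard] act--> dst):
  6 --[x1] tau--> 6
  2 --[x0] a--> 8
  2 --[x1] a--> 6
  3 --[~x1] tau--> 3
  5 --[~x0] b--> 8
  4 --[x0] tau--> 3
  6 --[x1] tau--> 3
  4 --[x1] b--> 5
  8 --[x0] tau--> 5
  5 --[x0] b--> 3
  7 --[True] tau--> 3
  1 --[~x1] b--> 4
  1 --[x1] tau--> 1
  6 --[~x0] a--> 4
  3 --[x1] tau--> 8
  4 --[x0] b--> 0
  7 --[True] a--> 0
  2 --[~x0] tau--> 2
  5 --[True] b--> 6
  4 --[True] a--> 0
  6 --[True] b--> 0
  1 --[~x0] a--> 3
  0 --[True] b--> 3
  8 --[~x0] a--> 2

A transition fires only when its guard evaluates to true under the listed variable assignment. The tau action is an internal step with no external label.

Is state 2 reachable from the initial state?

Answer: UNREACHABLE

Working:
17 transition(s) survive guard evaluation.
L0 = {0}
L1 = {3}  now seen {0,3}
L2 = {8}  now seen {0,3,8}
L3 = {5}  now seen {0,3,5,8}
L4 = {6}  now seen {0,3,5,6,8}
R = {0,3,5,6,8}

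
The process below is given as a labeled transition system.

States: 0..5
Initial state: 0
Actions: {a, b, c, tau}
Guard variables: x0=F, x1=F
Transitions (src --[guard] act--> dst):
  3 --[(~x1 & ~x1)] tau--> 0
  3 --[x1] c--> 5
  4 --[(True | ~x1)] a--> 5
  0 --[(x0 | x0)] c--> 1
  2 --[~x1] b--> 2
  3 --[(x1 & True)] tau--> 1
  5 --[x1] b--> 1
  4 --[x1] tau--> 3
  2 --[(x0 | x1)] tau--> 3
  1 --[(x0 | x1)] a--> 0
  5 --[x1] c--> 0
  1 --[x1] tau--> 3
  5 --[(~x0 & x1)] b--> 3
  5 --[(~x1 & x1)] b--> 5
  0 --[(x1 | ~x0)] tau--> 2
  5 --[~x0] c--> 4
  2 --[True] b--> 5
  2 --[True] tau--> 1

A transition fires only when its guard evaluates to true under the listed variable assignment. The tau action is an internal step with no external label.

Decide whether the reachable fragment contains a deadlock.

Answer: DEADLOCK at state 1

Working:
R = {0,1,2,4,5}
  0: tau→2  [deg 1]
  1: ∅  [no exit]
  2: b→2  b→5  tau→1  [deg 3]
  4: a→5  [deg 1]
  5: c→4  [deg 1]
witness 1: tau·tau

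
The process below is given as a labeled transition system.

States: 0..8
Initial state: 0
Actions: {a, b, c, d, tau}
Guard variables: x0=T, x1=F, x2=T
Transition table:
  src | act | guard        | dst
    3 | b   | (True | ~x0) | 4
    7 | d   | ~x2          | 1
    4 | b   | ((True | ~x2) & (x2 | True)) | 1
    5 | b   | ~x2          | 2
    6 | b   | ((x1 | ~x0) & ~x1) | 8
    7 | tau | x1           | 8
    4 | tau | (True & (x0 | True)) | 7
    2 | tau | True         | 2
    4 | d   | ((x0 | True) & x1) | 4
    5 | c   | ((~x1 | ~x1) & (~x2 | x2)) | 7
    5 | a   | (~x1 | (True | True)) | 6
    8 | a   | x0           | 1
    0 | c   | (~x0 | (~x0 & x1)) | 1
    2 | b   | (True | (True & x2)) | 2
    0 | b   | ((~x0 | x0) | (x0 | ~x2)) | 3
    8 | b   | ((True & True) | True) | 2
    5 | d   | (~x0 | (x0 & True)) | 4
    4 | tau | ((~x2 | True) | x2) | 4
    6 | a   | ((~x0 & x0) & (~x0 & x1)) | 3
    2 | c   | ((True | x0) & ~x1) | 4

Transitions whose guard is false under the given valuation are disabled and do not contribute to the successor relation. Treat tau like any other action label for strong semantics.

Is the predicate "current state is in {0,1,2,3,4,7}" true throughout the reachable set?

Answer: INVARIANT HOLDS

Working:
Inv-set: {0,1,2,3,4,7}
R = {0,1,3,4,7}
  0: ok
  1: ok
  3: ok
  4: ok
  7: ok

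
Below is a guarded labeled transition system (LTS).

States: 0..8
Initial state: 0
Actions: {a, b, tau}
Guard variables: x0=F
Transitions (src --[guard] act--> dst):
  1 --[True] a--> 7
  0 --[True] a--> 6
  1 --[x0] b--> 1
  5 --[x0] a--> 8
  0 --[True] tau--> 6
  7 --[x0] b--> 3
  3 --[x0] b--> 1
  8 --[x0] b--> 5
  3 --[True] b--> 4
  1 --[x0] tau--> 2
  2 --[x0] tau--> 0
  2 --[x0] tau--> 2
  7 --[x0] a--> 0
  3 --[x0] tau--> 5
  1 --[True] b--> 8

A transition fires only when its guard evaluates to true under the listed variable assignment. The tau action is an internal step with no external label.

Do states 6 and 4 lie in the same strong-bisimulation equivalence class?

Refine partition for ~:
  round 0: {{0,1,2,3,4,5,6,7,8}}
  round 1: {{0},{1},{2,4,5,6,7,8},{3}}
4 equivalence class(es) (converged in 2)
[6]={2,4,5,6,7,8}  [4]={2,4,5,6,7,8}

Answer: BISIMILAR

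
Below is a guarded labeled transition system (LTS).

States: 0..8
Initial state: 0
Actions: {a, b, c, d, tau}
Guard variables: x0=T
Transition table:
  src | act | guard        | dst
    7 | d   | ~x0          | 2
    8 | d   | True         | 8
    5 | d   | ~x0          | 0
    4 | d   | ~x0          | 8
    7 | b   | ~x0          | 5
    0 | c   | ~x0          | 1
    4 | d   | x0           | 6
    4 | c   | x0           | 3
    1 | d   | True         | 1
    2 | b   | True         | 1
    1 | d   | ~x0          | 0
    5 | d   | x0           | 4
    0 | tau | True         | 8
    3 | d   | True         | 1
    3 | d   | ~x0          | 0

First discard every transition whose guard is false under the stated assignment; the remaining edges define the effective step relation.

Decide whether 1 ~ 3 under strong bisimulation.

Bisimulation quotient by refinement:
  π0 = {{0,1,2,3,4,5,6,7,8}}
  π1 = {{0},{1,3,5,8},{2},{4},{6,7}}
  π2 = {{0},{1,3,8},{2},{4},{5},{6,7}}
stable after 3 split(s): 6 block(s)
1∈{1,3,8}, 3∈{1,3,8}

Answer: BISIMILAR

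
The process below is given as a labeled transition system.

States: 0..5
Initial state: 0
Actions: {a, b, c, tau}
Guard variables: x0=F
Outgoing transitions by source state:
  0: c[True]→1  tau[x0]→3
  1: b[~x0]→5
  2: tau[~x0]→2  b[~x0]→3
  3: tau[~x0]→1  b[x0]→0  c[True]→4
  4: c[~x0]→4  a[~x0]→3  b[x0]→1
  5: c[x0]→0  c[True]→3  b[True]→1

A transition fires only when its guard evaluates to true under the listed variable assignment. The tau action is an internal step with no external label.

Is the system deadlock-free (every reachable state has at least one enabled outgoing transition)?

R = {0,1,3,4,5}
  0: c→1  [1 exit(s)]
  1: b→5  [1 exit(s)]
  3: c→4  tau→1  [2 exit(s)]
  4: a→3  c→4  [2 exit(s)]
  5: b→1  c→3  [2 exit(s)]

Answer: DEADLOCK-FREE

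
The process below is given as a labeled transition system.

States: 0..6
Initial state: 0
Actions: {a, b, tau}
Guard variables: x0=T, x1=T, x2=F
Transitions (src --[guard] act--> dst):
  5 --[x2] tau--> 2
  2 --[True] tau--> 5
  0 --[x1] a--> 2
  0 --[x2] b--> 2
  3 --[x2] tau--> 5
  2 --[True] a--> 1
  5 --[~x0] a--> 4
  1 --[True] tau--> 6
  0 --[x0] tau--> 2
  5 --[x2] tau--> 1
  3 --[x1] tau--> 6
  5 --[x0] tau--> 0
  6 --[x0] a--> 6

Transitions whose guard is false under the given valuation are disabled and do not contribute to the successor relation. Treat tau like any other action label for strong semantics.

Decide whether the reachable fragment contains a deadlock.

Answer: DEADLOCK-FREE

Analysis:
R = {0,1,2,5,6}
  0: a→2  tau→2  [2 exit(s)]
  1: tau→6  [1 exit(s)]
  2: a→1  tau→5  [2 exit(s)]
  5: tau→0  [1 exit(s)]
  6: a→6  [1 exit(s)]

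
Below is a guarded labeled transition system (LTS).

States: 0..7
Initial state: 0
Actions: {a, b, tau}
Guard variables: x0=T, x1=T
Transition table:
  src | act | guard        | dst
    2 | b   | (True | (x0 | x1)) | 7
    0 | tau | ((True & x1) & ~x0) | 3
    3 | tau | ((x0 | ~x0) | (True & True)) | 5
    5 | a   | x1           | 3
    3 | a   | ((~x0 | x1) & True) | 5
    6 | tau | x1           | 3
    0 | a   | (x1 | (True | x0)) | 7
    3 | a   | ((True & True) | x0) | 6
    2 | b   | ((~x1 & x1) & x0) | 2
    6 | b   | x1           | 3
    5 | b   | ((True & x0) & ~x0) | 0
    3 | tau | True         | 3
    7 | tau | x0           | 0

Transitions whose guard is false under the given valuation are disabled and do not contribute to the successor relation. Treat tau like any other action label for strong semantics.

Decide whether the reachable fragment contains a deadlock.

Reach set: {0,7}
  0: a→7  [1 exit(s)]
  7: tau→0  [1 exit(s)]

Answer: DEADLOCK-FREE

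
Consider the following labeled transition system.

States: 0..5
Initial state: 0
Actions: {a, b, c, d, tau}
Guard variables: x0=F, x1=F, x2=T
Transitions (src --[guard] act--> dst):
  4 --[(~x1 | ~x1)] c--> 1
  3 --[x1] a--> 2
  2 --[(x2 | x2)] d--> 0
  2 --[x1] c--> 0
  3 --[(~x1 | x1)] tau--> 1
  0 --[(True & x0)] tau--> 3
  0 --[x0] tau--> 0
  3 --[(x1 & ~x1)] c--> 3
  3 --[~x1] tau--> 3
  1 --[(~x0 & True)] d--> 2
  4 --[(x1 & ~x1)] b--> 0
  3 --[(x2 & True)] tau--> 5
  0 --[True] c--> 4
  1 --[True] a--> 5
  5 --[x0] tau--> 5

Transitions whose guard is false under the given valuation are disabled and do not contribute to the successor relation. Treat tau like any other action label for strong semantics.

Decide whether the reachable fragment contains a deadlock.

Reach set: {0,1,2,4,5}
  0: c→4  [1 out]
  1: a→5  d→2  [2 out]
  2: d→0  [1 out]
  4: c→1  [1 out]
  5: ∅  [STUCK]
trace reaching 5: c·c·a

Answer: DEADLOCK at state 5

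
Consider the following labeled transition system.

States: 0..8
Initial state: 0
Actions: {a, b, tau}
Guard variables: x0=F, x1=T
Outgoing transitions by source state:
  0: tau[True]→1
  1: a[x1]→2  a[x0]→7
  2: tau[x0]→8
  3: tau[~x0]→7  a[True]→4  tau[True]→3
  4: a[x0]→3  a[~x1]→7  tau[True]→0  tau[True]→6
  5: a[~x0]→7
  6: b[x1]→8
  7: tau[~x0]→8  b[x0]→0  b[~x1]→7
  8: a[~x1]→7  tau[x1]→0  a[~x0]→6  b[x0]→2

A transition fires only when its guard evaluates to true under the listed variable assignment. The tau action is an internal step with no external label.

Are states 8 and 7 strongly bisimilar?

Answer: NOT BISIMILAR

Trace:
Compute ~ classes (split until stable):
  P[0] = {{0,1,2,3,4,5,6,7,8}}
  P[1] = {{0,4,7},{1,5},{2},{3,8},{6}}
  P[2] = {{0},{1},{2},{3},{4},{5},{6},{7},{8}}
Fixed point at round 3; 9 class(es).
[8]={8}  [7]={7}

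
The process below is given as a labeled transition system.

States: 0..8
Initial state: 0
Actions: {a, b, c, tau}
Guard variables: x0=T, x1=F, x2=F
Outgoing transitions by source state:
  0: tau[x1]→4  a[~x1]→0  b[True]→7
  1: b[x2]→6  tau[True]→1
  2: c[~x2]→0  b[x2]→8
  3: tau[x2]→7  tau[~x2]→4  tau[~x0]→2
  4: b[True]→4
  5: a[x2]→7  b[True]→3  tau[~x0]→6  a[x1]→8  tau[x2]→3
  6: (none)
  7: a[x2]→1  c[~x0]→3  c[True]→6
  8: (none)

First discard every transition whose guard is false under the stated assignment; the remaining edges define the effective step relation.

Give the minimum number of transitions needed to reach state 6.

Answer: 2

Trace:
Breadth-first toward 6:
  depth 0: {0}
  depth 1: {7}
  depth 2: {6}
6 enters at depth 2; path b·c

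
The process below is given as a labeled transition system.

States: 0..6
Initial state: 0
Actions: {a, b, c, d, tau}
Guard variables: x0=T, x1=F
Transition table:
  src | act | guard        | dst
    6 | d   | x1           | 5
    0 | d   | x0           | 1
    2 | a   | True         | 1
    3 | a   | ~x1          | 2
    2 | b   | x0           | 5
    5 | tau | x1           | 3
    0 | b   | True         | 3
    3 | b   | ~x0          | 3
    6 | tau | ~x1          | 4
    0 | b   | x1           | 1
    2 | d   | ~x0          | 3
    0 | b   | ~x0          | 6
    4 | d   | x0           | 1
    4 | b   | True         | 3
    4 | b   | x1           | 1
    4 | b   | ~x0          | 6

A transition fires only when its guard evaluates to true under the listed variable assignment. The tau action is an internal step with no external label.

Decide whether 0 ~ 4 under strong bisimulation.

Refine partition for ~:
  P[0] = {{0,1,2,3,4,5,6}}
  P[1] = {{0,4},{1,5},{2},{3},{6}}
stable after 2 split(s): 5 block(s)
class of 0: {0,4}; class of 4: {0,4}

Answer: BISIMILAR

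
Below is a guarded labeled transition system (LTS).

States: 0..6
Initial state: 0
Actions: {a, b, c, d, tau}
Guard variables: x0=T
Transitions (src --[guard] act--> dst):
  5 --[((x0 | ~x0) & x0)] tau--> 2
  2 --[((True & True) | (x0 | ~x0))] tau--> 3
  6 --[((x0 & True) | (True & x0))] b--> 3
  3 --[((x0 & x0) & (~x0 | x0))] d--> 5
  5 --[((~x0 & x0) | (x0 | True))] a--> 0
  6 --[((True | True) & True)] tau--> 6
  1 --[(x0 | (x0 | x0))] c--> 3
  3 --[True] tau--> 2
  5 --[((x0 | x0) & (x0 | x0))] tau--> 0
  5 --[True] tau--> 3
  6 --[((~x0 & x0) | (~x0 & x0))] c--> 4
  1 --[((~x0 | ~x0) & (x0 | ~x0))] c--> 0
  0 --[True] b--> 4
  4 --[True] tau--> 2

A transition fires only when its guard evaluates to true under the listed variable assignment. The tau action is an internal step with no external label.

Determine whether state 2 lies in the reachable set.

12 transition(s) survive guard evaluation.
L0 = {0}
L1 = {4}  total {0,4}
L2 = {2}  total {0,2,4}
L3 = {3}  total {0,2,3,4}
L4 = {5}  total {0,2,3,4,5}
R = {0,2,3,4,5}
Path to 2: b·tau

Answer: REACHABLE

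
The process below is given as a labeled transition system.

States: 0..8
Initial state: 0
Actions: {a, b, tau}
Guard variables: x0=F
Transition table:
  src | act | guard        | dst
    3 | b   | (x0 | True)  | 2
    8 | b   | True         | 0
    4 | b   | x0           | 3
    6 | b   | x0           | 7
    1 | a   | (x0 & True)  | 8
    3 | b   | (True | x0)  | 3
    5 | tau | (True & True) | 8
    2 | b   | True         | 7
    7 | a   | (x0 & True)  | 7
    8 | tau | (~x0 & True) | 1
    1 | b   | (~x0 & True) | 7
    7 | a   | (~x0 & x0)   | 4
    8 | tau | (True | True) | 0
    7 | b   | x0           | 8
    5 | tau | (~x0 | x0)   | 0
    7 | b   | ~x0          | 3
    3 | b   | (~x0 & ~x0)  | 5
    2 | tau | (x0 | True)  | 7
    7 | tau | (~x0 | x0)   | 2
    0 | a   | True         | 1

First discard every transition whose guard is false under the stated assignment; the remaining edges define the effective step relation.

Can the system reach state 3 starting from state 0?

Answer: REACHABLE

Working:
14 transition(s) survive guard evaluation.
depth 0: {0}
depth 1: {1}  cumulative {0,1}
depth 2: {7}  cumulative {0,1,7}
depth 3: {2,3}  cumulative {0,1,2,3,7}
depth 4: {5}  cumulative {0,1,2,3,5,7}
depth 5: {8}  cumulative {0,1,2,3,5,7,8}
R = {0,1,2,3,5,7,8}
trace reaching 3: a·b·b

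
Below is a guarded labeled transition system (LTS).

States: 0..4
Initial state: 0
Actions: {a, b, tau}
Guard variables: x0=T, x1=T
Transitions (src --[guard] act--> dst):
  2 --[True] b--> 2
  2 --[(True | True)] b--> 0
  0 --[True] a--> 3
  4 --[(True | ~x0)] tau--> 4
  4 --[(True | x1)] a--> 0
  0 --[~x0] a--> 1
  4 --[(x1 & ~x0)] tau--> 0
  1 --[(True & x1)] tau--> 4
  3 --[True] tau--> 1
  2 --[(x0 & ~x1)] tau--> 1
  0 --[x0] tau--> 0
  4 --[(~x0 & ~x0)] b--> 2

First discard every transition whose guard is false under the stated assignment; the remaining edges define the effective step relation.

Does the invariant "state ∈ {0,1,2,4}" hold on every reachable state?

Safe = {0,1,2,4}
Reachable = {0,1,3,4}
  0: ok
  1: ok
  3: VIOLATES
  4: ok
witness against invariant: a → 3

Answer: INVARIANT VIOLATED at state 3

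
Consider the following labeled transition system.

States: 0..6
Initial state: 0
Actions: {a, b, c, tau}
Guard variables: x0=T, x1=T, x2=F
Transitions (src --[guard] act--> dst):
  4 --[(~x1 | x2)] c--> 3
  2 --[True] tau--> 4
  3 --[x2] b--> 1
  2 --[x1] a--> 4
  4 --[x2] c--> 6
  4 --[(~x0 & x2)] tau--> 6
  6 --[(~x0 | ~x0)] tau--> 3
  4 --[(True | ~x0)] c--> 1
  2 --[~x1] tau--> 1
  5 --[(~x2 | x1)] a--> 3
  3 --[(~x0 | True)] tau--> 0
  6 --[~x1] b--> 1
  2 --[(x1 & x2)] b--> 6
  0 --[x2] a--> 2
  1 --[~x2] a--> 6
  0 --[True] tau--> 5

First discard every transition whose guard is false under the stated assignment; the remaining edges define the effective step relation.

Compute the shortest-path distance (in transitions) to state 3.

Breadth-first toward 3:
  Layer 0: {0}
  Layer 1: {5}
  Layer 2: {3}
depth(3)=2, e.g. tau·a

Answer: 2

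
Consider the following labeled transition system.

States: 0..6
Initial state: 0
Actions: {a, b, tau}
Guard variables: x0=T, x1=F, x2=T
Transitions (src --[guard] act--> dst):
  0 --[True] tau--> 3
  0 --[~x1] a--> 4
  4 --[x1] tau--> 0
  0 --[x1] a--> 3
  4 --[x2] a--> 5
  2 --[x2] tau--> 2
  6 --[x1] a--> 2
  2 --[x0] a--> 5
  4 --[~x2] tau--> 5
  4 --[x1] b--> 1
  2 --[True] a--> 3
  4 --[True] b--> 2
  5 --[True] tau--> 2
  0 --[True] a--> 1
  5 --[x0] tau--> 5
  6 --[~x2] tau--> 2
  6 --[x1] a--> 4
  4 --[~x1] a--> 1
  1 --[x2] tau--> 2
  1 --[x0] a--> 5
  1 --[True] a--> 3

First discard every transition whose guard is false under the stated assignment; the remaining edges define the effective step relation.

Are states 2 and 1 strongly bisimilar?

Answer: BISIMILAR

Trace:
Bisimulation quotient by refinement:
  round 0: {{0,1,2,3,4,5,6}}
  round 1: {{0,1,2},{3,6},{4},{5}}
  round 2: {{0},{1,2},{3,6},{4},{5}}
stable after 3 split(s): 5 block(s)
[2]={1,2}  [1]={1,2}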